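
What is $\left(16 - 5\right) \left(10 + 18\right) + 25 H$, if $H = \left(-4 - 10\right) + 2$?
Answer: $8$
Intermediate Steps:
$H = -12$ ($H = -14 + 2 = -12$)
$\left(16 - 5\right) \left(10 + 18\right) + 25 H = \left(16 - 5\right) \left(10 + 18\right) + 25 \left(-12\right) = 11 \cdot 28 - 300 = 308 - 300 = 8$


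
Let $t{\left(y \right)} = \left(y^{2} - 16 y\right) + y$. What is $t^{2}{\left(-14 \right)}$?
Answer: $164836$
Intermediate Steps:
$t{\left(y \right)} = y^{2} - 15 y$
$t^{2}{\left(-14 \right)} = \left(- 14 \left(-15 - 14\right)\right)^{2} = \left(\left(-14\right) \left(-29\right)\right)^{2} = 406^{2} = 164836$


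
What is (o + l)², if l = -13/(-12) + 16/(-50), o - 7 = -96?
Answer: 700713841/90000 ≈ 7785.7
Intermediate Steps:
o = -89 (o = 7 - 96 = -89)
l = 229/300 (l = -13*(-1/12) + 16*(-1/50) = 13/12 - 8/25 = 229/300 ≈ 0.76333)
(o + l)² = (-89 + 229/300)² = (-26471/300)² = 700713841/90000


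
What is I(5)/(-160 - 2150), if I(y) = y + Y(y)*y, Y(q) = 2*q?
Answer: -1/42 ≈ -0.023810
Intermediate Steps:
I(y) = y + 2*y² (I(y) = y + (2*y)*y = y + 2*y²)
I(5)/(-160 - 2150) = (5*(1 + 2*5))/(-160 - 2150) = (5*(1 + 10))/(-2310) = -11/462 = -1/2310*55 = -1/42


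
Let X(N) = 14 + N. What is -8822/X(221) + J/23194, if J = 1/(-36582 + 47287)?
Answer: -438085998941/11669713190 ≈ -37.540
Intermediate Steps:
J = 1/10705 ≈ 9.3414e-5
-8822/X(221) + J/23194 = -8822/(14 + 221) + (1/10705)/23194 = -8822/235 + (1/10705)*(1/23194) = -8822*1/235 + 1/248291770 = -8822/235 + 1/248291770 = -438085998941/11669713190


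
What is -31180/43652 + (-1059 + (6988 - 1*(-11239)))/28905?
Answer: -24349/202335 ≈ -0.12034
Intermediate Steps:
-31180/43652 + (-1059 + (6988 - 1*(-11239)))/28905 = -31180*1/43652 + (-1059 + (6988 + 11239))*(1/28905) = -5/7 + (-1059 + 18227)*(1/28905) = -5/7 + 17168*(1/28905) = -5/7 + 17168/28905 = -24349/202335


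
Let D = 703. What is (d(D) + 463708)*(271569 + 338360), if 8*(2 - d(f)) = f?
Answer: 2262212632633/8 ≈ 2.8278e+11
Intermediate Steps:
d(f) = 2 - f/8
(d(D) + 463708)*(271569 + 338360) = ((2 - 1/8*703) + 463708)*(271569 + 338360) = ((2 - 703/8) + 463708)*609929 = (-687/8 + 463708)*609929 = (3708977/8)*609929 = 2262212632633/8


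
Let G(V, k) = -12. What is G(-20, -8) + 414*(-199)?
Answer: -82398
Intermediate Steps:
G(-20, -8) + 414*(-199) = -12 + 414*(-199) = -12 - 82386 = -82398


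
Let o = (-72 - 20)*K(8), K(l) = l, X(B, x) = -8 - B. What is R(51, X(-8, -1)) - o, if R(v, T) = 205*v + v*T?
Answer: 11191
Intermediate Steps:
R(v, T) = 205*v + T*v
o = -736 (o = (-72 - 20)*8 = -92*8 = -736)
R(51, X(-8, -1)) - o = 51*(205 + (-8 - 1*(-8))) - 1*(-736) = 51*(205 + (-8 + 8)) + 736 = 51*(205 + 0) + 736 = 51*205 + 736 = 10455 + 736 = 11191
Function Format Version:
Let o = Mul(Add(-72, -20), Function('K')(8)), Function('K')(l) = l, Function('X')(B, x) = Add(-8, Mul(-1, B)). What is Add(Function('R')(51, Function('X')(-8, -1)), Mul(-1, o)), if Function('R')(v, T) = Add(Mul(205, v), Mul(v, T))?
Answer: 11191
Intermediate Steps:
Function('R')(v, T) = Add(Mul(205, v), Mul(T, v))
o = -736 (o = Mul(Add(-72, -20), 8) = Mul(-92, 8) = -736)
Add(Function('R')(51, Function('X')(-8, -1)), Mul(-1, o)) = Add(Mul(51, Add(205, Add(-8, Mul(-1, -8)))), Mul(-1, -736)) = Add(Mul(51, Add(205, Add(-8, 8))), 736) = Add(Mul(51, Add(205, 0)), 736) = Add(Mul(51, 205), 736) = Add(10455, 736) = 11191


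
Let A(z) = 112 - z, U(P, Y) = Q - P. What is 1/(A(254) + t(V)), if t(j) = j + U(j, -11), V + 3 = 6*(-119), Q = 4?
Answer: -1/138 ≈ -0.0072464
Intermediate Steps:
U(P, Y) = 4 - P
V = -717 (V = -3 + 6*(-119) = -3 - 714 = -717)
t(j) = 4 (t(j) = j + (4 - j) = 4)
1/(A(254) + t(V)) = 1/((112 - 1*254) + 4) = 1/((112 - 254) + 4) = 1/(-142 + 4) = 1/(-138) = -1/138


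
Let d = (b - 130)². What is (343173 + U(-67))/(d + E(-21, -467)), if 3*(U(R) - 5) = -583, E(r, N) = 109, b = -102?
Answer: 93541/14709 ≈ 6.3594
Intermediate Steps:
d = 53824 (d = (-102 - 130)² = (-232)² = 53824)
U(R) = -568/3 (U(R) = 5 + (⅓)*(-583) = 5 - 583/3 = -568/3)
(343173 + U(-67))/(d + E(-21, -467)) = (343173 - 568/3)/(53824 + 109) = (1028951/3)/53933 = (1028951/3)*(1/53933) = 93541/14709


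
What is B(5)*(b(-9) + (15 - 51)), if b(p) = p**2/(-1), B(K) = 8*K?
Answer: -4680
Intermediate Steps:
b(p) = -p**2
B(5)*(b(-9) + (15 - 51)) = (8*5)*(-1*(-9)**2 + (15 - 51)) = 40*(-1*81 - 36) = 40*(-81 - 36) = 40*(-117) = -4680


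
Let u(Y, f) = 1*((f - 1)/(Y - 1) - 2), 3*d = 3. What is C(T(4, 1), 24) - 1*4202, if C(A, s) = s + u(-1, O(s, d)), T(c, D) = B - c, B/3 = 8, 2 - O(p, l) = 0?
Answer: -8361/2 ≈ -4180.5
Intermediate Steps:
d = 1 (d = (⅓)*3 = 1)
O(p, l) = 2 (O(p, l) = 2 - 1*0 = 2 + 0 = 2)
B = 24 (B = 3*8 = 24)
T(c, D) = 24 - c
u(Y, f) = -2 + (-1 + f)/(-1 + Y) (u(Y, f) = 1*((-1 + f)/(-1 + Y) - 2) = 1*(-2 + (-1 + f)/(-1 + Y)) = -2 + (-1 + f)/(-1 + Y))
C(A, s) = -5/2 + s (C(A, s) = s + (1 + 2 - 2*(-1))/(-1 - 1) = s + (1 + 2 + 2)/(-2) = s - ½*5 = s - 5/2 = -5/2 + s)
C(T(4, 1), 24) - 1*4202 = (-5/2 + 24) - 1*4202 = 43/2 - 4202 = -8361/2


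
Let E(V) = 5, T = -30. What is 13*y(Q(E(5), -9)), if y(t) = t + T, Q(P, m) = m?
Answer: -507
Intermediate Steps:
y(t) = -30 + t (y(t) = t - 30 = -30 + t)
13*y(Q(E(5), -9)) = 13*(-30 - 9) = 13*(-39) = -507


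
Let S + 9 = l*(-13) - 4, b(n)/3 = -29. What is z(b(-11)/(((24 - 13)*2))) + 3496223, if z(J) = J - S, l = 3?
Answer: 76917963/22 ≈ 3.4963e+6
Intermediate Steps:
b(n) = -87 (b(n) = 3*(-29) = -87)
S = -52 (S = -9 + (3*(-13) - 4) = -9 + (-39 - 4) = -9 - 43 = -52)
z(J) = 52 + J (z(J) = J - 1*(-52) = J + 52 = 52 + J)
z(b(-11)/(((24 - 13)*2))) + 3496223 = (52 - 87*1/(2*(24 - 13))) + 3496223 = (52 - 87/(11*2)) + 3496223 = (52 - 87/22) + 3496223 = 1057/22 + 3496223 = 76917963/22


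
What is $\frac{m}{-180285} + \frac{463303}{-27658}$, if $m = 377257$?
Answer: $- \frac{93960755461}{4986322530} \approx -18.844$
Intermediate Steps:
$\frac{m}{-180285} + \frac{463303}{-27658} = \frac{377257}{-180285} + \frac{463303}{-27658} = 377257 \left(- \frac{1}{180285}\right) + 463303 \left(- \frac{1}{27658}\right) = - \frac{377257}{180285} - \frac{463303}{27658} = - \frac{93960755461}{4986322530}$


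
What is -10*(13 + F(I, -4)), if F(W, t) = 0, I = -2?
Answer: -130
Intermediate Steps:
-10*(13 + F(I, -4)) = -10*(13 + 0) = -10*13 = -130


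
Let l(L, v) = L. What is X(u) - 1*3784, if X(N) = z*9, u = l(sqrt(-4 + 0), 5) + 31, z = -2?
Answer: -3802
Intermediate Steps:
u = 31 + 2*I (u = sqrt(-4 + 0) + 31 = sqrt(-4) + 31 = 2*I + 31 = 31 + 2*I ≈ 31.0 + 2.0*I)
X(N) = -18 (X(N) = -2*9 = -18)
X(u) - 1*3784 = -18 - 1*3784 = -18 - 3784 = -3802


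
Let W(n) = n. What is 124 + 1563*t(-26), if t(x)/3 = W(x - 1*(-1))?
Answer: -117101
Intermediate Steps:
t(x) = 3 + 3*x (t(x) = 3*(x - 1*(-1)) = 3*(x + 1) = 3*(1 + x) = 3 + 3*x)
124 + 1563*t(-26) = 124 + 1563*(3 + 3*(-26)) = 124 + 1563*(3 - 78) = 124 + 1563*(-75) = 124 - 117225 = -117101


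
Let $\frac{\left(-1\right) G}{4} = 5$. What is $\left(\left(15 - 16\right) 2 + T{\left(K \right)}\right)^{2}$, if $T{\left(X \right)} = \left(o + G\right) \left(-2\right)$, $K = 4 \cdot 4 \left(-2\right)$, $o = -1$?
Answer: $1600$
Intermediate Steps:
$G = -20$ ($G = \left(-4\right) 5 = -20$)
$K = -32$ ($K = 16 \left(-2\right) = -32$)
$T{\left(X \right)} = 42$ ($T{\left(X \right)} = \left(-1 - 20\right) \left(-2\right) = \left(-21\right) \left(-2\right) = 42$)
$\left(\left(15 - 16\right) 2 + T{\left(K \right)}\right)^{2} = \left(\left(15 - 16\right) 2 + 42\right)^{2} = \left(\left(-1\right) 2 + 42\right)^{2} = \left(-2 + 42\right)^{2} = 40^{2} = 1600$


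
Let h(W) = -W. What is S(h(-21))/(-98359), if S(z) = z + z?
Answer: -42/98359 ≈ -0.00042701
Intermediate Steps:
S(z) = 2*z
S(h(-21))/(-98359) = (2*(-1*(-21)))/(-98359) = (2*21)*(-1/98359) = 42*(-1/98359) = -42/98359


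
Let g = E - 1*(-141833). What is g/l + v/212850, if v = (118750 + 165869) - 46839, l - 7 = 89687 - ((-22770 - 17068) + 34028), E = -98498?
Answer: 354808843/225866960 ≈ 1.5709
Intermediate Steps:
l = 95504 (l = 7 + (89687 - ((-22770 - 17068) + 34028)) = 7 + (89687 - (-39838 + 34028)) = 7 + (89687 - 1*(-5810)) = 7 + (89687 + 5810) = 7 + 95497 = 95504)
g = 43335 (g = -98498 - 1*(-141833) = -98498 + 141833 = 43335)
v = 237780 (v = 284619 - 46839 = 237780)
g/l + v/212850 = 43335/95504 + 237780/212850 = 43335*(1/95504) + 237780*(1/212850) = 43335/95504 + 2642/2365 = 354808843/225866960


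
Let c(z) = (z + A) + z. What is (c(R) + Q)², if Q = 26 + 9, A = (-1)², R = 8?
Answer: 2704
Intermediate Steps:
A = 1
c(z) = 1 + 2*z (c(z) = (z + 1) + z = (1 + z) + z = 1 + 2*z)
Q = 35
(c(R) + Q)² = ((1 + 2*8) + 35)² = ((1 + 16) + 35)² = (17 + 35)² = 52² = 2704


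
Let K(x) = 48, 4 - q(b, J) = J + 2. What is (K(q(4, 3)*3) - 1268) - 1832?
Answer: -3052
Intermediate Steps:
q(b, J) = 2 - J (q(b, J) = 4 - (J + 2) = 4 - (2 + J) = 4 + (-2 - J) = 2 - J)
(K(q(4, 3)*3) - 1268) - 1832 = (48 - 1268) - 1832 = -1220 - 1832 = -3052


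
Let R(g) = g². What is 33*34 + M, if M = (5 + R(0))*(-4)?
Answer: 1102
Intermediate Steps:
M = -20 (M = (5 + 0²)*(-4) = (5 + 0)*(-4) = 5*(-4) = -20)
33*34 + M = 33*34 - 20 = 1122 - 20 = 1102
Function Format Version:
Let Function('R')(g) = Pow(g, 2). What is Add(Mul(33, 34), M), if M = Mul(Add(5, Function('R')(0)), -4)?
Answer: 1102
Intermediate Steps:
M = -20 (M = Mul(Add(5, Pow(0, 2)), -4) = Mul(Add(5, 0), -4) = Mul(5, -4) = -20)
Add(Mul(33, 34), M) = Add(Mul(33, 34), -20) = Add(1122, -20) = 1102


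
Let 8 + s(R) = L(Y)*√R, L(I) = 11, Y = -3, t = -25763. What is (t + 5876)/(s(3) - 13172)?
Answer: 262110660/173712037 + 218757*√3/173712037 ≈ 1.5111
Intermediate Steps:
s(R) = -8 + 11*√R
(t + 5876)/(s(3) - 13172) = (-25763 + 5876)/((-8 + 11*√3) - 13172) = -19887/(-13180 + 11*√3)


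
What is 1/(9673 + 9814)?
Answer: 1/19487 ≈ 5.1316e-5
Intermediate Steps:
1/(9673 + 9814) = 1/19487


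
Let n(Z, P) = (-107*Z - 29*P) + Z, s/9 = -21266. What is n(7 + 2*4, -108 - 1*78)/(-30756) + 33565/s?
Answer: -2993857/10011078 ≈ -0.29905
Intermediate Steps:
s = -191394 (s = 9*(-21266) = -191394)
n(Z, P) = -106*Z - 29*P
n(7 + 2*4, -108 - 1*78)/(-30756) + 33565/s = (-106*(7 + 2*4) - 29*(-108 - 1*78))/(-30756) + 33565/(-191394) = (-106*(7 + 8) - 29*(-108 - 78))*(-1/30756) + 33565*(-1/191394) = (-106*15 - 29*(-186))*(-1/30756) - 685/3906 = (-1590 + 5394)*(-1/30756) - 685/3906 = 3804*(-1/30756) - 685/3906 = -317/2563 - 685/3906 = -2993857/10011078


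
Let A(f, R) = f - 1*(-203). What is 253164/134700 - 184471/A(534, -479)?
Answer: -2055138486/8272825 ≈ -248.42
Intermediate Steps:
A(f, R) = 203 + f (A(f, R) = f + 203 = 203 + f)
253164/134700 - 184471/A(534, -479) = 253164/134700 - 184471/(203 + 534) = 253164*(1/134700) - 184471/737 = 21097/11225 - 184471*1/737 = 21097/11225 - 184471/737 = -2055138486/8272825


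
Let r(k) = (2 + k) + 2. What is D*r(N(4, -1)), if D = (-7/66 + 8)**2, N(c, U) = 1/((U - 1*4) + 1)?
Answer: 1357205/5808 ≈ 233.68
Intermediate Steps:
N(c, U) = 1/(-3 + U) (N(c, U) = 1/((U - 4) + 1) = 1/((-4 + U) + 1) = 1/(-3 + U))
r(k) = 4 + k
D = 271441/4356 (D = (-7*1/66 + 8)**2 = (-7/66 + 8)**2 = (521/66)**2 = 271441/4356 ≈ 62.314)
D*r(N(4, -1)) = 271441*(4 + 1/(-3 - 1))/4356 = 271441*(4 + 1/(-4))/4356 = 271441*(4 - 1/4)/4356 = (271441/4356)*(15/4) = 1357205/5808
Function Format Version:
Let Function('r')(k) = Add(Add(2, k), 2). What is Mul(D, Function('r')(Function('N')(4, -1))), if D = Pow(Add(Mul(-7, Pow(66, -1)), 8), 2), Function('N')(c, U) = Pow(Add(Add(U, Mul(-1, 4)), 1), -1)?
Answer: Rational(1357205, 5808) ≈ 233.68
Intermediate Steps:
Function('N')(c, U) = Pow(Add(-3, U), -1) (Function('N')(c, U) = Pow(Add(Add(U, -4), 1), -1) = Pow(Add(Add(-4, U), 1), -1) = Pow(Add(-3, U), -1))
Function('r')(k) = Add(4, k)
D = Rational(271441, 4356) (D = Pow(Add(Mul(-7, Rational(1, 66)), 8), 2) = Pow(Add(Rational(-7, 66), 8), 2) = Pow(Rational(521, 66), 2) = Rational(271441, 4356) ≈ 62.314)
Mul(D, Function('r')(Function('N')(4, -1))) = Mul(Rational(271441, 4356), Add(4, Pow(Add(-3, -1), -1))) = Mul(Rational(271441, 4356), Add(4, Pow(-4, -1))) = Mul(Rational(271441, 4356), Add(4, Rational(-1, 4))) = Mul(Rational(271441, 4356), Rational(15, 4)) = Rational(1357205, 5808)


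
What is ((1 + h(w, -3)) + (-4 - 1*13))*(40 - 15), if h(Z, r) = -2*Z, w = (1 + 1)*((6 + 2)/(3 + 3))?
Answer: -1600/3 ≈ -533.33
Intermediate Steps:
w = 8/3 (w = 2*(8/6) = 2*(8*(⅙)) = 2*(4/3) = 8/3 ≈ 2.6667)
((1 + h(w, -3)) + (-4 - 1*13))*(40 - 15) = ((1 - 2*8/3) + (-4 - 1*13))*(40 - 15) = ((1 - 16/3) + (-4 - 13))*25 = (-13/3 - 17)*25 = -64/3*25 = -1600/3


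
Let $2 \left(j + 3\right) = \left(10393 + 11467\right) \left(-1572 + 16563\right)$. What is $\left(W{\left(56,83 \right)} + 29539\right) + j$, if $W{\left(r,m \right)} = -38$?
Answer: $163881128$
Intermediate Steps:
$j = 163851627$ ($j = -3 + \frac{\left(10393 + 11467\right) \left(-1572 + 16563\right)}{2} = -3 + \frac{21860 \cdot 14991}{2} = -3 + \frac{1}{2} \cdot 327703260 = -3 + 163851630 = 163851627$)
$\left(W{\left(56,83 \right)} + 29539\right) + j = \left(-38 + 29539\right) + 163851627 = 29501 + 163851627 = 163881128$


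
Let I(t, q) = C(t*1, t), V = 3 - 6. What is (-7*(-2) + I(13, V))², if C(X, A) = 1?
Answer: 225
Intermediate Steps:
V = -3
I(t, q) = 1
(-7*(-2) + I(13, V))² = (-7*(-2) + 1)² = (14 + 1)² = 15² = 225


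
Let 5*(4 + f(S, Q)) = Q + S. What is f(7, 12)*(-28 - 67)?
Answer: 19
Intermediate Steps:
f(S, Q) = -4 + Q/5 + S/5 (f(S, Q) = -4 + (Q + S)/5 = -4 + (Q/5 + S/5) = -4 + Q/5 + S/5)
f(7, 12)*(-28 - 67) = (-4 + (⅕)*12 + (⅕)*7)*(-28 - 67) = (-4 + 12/5 + 7/5)*(-95) = -⅕*(-95) = 19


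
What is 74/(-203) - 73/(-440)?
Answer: -17741/89320 ≈ -0.19862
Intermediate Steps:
74/(-203) - 73/(-440) = 74*(-1/203) - 73*(-1/440) = -74/203 + 73/440 = -17741/89320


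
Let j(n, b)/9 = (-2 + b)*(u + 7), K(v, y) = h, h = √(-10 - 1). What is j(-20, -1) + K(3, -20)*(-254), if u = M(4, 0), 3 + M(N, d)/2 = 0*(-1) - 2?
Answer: 81 - 254*I*√11 ≈ 81.0 - 842.42*I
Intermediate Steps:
h = I*√11 (h = √(-11) = I*√11 ≈ 3.3166*I)
M(N, d) = -10 (M(N, d) = -6 + 2*(0*(-1) - 2) = -6 + 2*(0 - 2) = -6 + 2*(-2) = -6 - 4 = -10)
K(v, y) = I*√11
u = -10
j(n, b) = 54 - 27*b (j(n, b) = 9*((-2 + b)*(-10 + 7)) = 9*((-2 + b)*(-3)) = 9*(6 - 3*b) = 54 - 27*b)
j(-20, -1) + K(3, -20)*(-254) = (54 - 27*(-1)) + (I*√11)*(-254) = (54 + 27) - 254*I*√11 = 81 - 254*I*√11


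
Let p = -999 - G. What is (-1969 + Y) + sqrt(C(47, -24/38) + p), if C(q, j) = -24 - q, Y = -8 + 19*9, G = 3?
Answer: -1806 + I*sqrt(1073) ≈ -1806.0 + 32.757*I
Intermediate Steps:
Y = 163 (Y = -8 + 171 = 163)
p = -1002 (p = -999 - 1*3 = -999 - 3 = -1002)
(-1969 + Y) + sqrt(C(47, -24/38) + p) = (-1969 + 163) + sqrt((-24 - 1*47) - 1002) = -1806 + sqrt((-24 - 47) - 1002) = -1806 + sqrt(-71 - 1002) = -1806 + sqrt(-1073) = -1806 + I*sqrt(1073)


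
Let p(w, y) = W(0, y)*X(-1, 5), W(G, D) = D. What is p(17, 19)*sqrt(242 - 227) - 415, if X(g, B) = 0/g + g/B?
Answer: -415 - 19*sqrt(15)/5 ≈ -429.72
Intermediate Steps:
X(g, B) = g/B (X(g, B) = 0 + g/B = g/B)
p(w, y) = -y/5 (p(w, y) = y*(-1/5) = -y/5)
p(17, 19)*sqrt(242 - 227) - 415 = (-1/5*19)*sqrt(242 - 227) - 415 = -19*sqrt(15)/5 - 415 = -415 - 19*sqrt(15)/5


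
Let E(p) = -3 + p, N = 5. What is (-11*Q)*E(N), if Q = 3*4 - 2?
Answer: -220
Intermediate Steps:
Q = 10 (Q = 12 - 2 = 10)
(-11*Q)*E(N) = (-11*10)*(-3 + 5) = -110*2 = -220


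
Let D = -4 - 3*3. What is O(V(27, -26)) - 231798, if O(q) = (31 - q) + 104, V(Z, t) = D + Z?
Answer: -231677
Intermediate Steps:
D = -13 (D = -4 - 9 = -13)
V(Z, t) = -13 + Z
O(q) = 135 - q
O(V(27, -26)) - 231798 = (135 - (-13 + 27)) - 231798 = (135 - 1*14) - 231798 = (135 - 14) - 231798 = 121 - 231798 = -231677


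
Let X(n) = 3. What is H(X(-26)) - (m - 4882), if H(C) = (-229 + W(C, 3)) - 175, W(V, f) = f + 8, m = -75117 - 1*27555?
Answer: 107161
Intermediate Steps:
m = -102672 (m = -75117 - 27555 = -102672)
W(V, f) = 8 + f
H(C) = -393 (H(C) = (-229 + (8 + 3)) - 175 = (-229 + 11) - 175 = -218 - 175 = -393)
H(X(-26)) - (m - 4882) = -393 - (-102672 - 4882) = -393 - 1*(-107554) = -393 + 107554 = 107161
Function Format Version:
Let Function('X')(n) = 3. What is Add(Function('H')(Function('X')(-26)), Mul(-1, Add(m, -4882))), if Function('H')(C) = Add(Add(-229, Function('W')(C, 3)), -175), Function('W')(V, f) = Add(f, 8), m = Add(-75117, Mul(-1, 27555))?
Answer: 107161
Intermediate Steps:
m = -102672 (m = Add(-75117, -27555) = -102672)
Function('W')(V, f) = Add(8, f)
Function('H')(C) = -393 (Function('H')(C) = Add(Add(-229, Add(8, 3)), -175) = Add(Add(-229, 11), -175) = Add(-218, -175) = -393)
Add(Function('H')(Function('X')(-26)), Mul(-1, Add(m, -4882))) = Add(-393, Mul(-1, Add(-102672, -4882))) = Add(-393, Mul(-1, -107554)) = Add(-393, 107554) = 107161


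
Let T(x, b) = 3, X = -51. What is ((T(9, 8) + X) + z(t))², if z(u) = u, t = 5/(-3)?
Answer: 22201/9 ≈ 2466.8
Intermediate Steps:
t = -5/3 (t = 5*(-⅓) = -5/3 ≈ -1.6667)
((T(9, 8) + X) + z(t))² = ((3 - 51) - 5/3)² = (-48 - 5/3)² = (-149/3)² = 22201/9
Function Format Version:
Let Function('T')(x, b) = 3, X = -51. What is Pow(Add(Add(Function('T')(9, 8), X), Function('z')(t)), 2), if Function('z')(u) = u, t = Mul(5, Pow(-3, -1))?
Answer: Rational(22201, 9) ≈ 2466.8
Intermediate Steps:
t = Rational(-5, 3) (t = Mul(5, Rational(-1, 3)) = Rational(-5, 3) ≈ -1.6667)
Pow(Add(Add(Function('T')(9, 8), X), Function('z')(t)), 2) = Pow(Add(Add(3, -51), Rational(-5, 3)), 2) = Pow(Add(-48, Rational(-5, 3)), 2) = Pow(Rational(-149, 3), 2) = Rational(22201, 9)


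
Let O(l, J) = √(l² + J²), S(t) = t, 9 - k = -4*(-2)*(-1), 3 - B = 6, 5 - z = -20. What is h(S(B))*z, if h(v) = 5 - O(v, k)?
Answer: 125 - 25*√298 ≈ -306.57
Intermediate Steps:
z = 25 (z = 5 - 1*(-20) = 5 + 20 = 25)
B = -3 (B = 3 - 1*6 = 3 - 6 = -3)
k = 17 (k = 9 - (-4*(-2))*(-1) = 9 - 8*(-1) = 9 - 1*(-8) = 9 + 8 = 17)
O(l, J) = √(J² + l²)
h(v) = 5 - √(289 + v²) (h(v) = 5 - √(17² + v²) = 5 - √(289 + v²))
h(S(B))*z = (5 - √(289 + (-3)²))*25 = (5 - √(289 + 9))*25 = (5 - √298)*25 = 125 - 25*√298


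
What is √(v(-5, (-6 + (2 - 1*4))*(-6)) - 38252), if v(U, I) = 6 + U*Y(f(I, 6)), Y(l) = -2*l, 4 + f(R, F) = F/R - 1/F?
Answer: 11*I*√11391/6 ≈ 195.67*I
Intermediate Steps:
f(R, F) = -4 - 1/F + F/R (f(R, F) = -4 + (F/R - 1/F) = -4 + (-1/F + F/R) = -4 - 1/F + F/R)
v(U, I) = 6 + U*(25/3 - 12/I) (v(U, I) = 6 + U*(-2*(-4 - 1/6 + 6/I)) = 6 + U*(-2*(-4 - 1*⅙ + 6/I)) = 6 + U*(-2*(-4 - ⅙ + 6/I)) = 6 + U*(-2*(-25/6 + 6/I)) = 6 + U*(25/3 - 12/I))
√(v(-5, (-6 + (2 - 1*4))*(-6)) - 38252) = √((6 + (25/3)*(-5) - 12*(-5)/(-6 + (2 - 1*4))*(-6)) - 38252) = √((6 - 125/3 - 12*(-5)/(-6 + (2 - 4))*(-6)) - 38252) = √((6 - 125/3 - 12*(-5)/(-6 - 2)*(-6)) - 38252) = √((6 - 125/3 - 12*(-5)/(-8*(-6))) - 38252) = √((6 - 125/3 - 12*(-5)/48) - 38252) = √((6 - 125/3 - 12*(-5)*1/48) - 38252) = √((6 - 125/3 + 5/4) - 38252) = √(-413/12 - 38252) = √(-459437/12) = 11*I*√11391/6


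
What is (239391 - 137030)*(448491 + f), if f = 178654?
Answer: 64195189345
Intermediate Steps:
(239391 - 137030)*(448491 + f) = (239391 - 137030)*(448491 + 178654) = 102361*627145 = 64195189345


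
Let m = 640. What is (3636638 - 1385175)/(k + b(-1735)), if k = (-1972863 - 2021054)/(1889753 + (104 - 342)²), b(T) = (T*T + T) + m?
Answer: 4382240828811/5856957610693 ≈ 0.74821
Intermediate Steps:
b(T) = 640 + T + T² (b(T) = (T*T + T) + 640 = (T² + T) + 640 = (T + T²) + 640 = 640 + T + T²)
k = -3993917/1946397 (k = -3993917/(1889753 + (-238)²) = -3993917/(1889753 + 56644) = -3993917/1946397 ≈ -2.0520)
(3636638 - 1385175)/(k + b(-1735)) = (3636638 - 1385175)/(-3993917/1946397 + (640 - 1735 + (-1735)²)) = 2251463/(-3993917/1946397 + (640 - 1735 + 3010225)) = 2251463/(-3993917/1946397 + 3009130) = 2251463/(5856957610693/1946397) = 2251463*(1946397/5856957610693) = 4382240828811/5856957610693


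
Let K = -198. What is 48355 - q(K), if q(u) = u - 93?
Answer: 48646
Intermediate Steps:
q(u) = -93 + u
48355 - q(K) = 48355 - (-93 - 198) = 48355 - 1*(-291) = 48355 + 291 = 48646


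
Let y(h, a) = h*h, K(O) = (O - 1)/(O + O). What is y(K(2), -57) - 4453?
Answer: -71247/16 ≈ -4452.9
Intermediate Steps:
K(O) = (-1 + O)/(2*O) (K(O) = (-1 + O)/((2*O)) = (-1 + O)*(1/(2*O)) = (-1 + O)/(2*O))
y(h, a) = h²
y(K(2), -57) - 4453 = ((½)*(-1 + 2)/2)² - 4453 = ((½)*(½)*1)² - 4453 = (¼)² - 4453 = 1/16 - 4453 = -71247/16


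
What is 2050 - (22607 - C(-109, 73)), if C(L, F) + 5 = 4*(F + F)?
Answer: -19978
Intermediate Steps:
C(L, F) = -5 + 8*F (C(L, F) = -5 + 4*(F + F) = -5 + 4*(2*F) = -5 + 8*F)
2050 - (22607 - C(-109, 73)) = 2050 - (22607 - (-5 + 8*73)) = 2050 - (22607 - (-5 + 584)) = 2050 - (22607 - 1*579) = 2050 - (22607 - 579) = 2050 - 1*22028 = 2050 - 22028 = -19978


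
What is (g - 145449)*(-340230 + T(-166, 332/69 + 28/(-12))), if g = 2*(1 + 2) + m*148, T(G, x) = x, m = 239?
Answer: 861331221543/23 ≈ 3.7449e+10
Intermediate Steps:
g = 35378 (g = 2*(1 + 2) + 239*148 = 2*3 + 35372 = 6 + 35372 = 35378)
(g - 145449)*(-340230 + T(-166, 332/69 + 28/(-12))) = (35378 - 145449)*(-340230 + (332/69 + 28/(-12))) = -110071*(-340230 + (332*(1/69) + 28*(-1/12))) = -110071*(-340230 + (332/69 - 7/3)) = -110071*(-340230 + 57/23) = -110071*(-7825233/23) = 861331221543/23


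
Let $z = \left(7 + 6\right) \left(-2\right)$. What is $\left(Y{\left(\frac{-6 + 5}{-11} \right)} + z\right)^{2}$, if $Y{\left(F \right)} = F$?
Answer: $\frac{81225}{121} \approx 671.28$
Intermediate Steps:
$z = -26$ ($z = 13 \left(-2\right) = -26$)
$\left(Y{\left(\frac{-6 + 5}{-11} \right)} + z\right)^{2} = \left(\frac{-6 + 5}{-11} - 26\right)^{2} = \left(\left(-1\right) \left(- \frac{1}{11}\right) - 26\right)^{2} = \left(\frac{1}{11} - 26\right)^{2} = \left(- \frac{285}{11}\right)^{2} = \frac{81225}{121}$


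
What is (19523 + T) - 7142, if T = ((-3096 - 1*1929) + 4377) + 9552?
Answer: 21285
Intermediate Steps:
T = 8904 (T = ((-3096 - 1929) + 4377) + 9552 = (-5025 + 4377) + 9552 = -648 + 9552 = 8904)
(19523 + T) - 7142 = (19523 + 8904) - 7142 = 28427 - 7142 = 21285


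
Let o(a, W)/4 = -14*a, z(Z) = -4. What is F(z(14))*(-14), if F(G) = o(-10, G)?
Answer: -7840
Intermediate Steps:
o(a, W) = -56*a (o(a, W) = 4*(-14*a) = -56*a)
F(G) = 560 (F(G) = -56*(-10) = 560)
F(z(14))*(-14) = 560*(-14) = -7840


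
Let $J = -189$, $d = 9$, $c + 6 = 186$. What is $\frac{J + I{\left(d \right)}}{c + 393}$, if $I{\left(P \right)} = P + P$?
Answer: $- \frac{57}{191} \approx -0.29843$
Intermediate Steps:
$c = 180$ ($c = -6 + 186 = 180$)
$I{\left(P \right)} = 2 P$
$\frac{J + I{\left(d \right)}}{c + 393} = \frac{-189 + 2 \cdot 9}{180 + 393} = \frac{-189 + 18}{573} = \left(-171\right) \frac{1}{573} = - \frac{57}{191}$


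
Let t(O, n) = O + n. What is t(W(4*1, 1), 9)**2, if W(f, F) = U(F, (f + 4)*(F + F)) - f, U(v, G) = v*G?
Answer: 441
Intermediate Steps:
U(v, G) = G*v
W(f, F) = -f + 2*F**2*(4 + f) (W(f, F) = ((f + 4)*(F + F))*F - f = ((4 + f)*(2*F))*F - f = (2*F*(4 + f))*F - f = 2*F**2*(4 + f) - f = -f + 2*F**2*(4 + f))
t(W(4*1, 1), 9)**2 = ((-4 + 2*1**2*(4 + 4*1)) + 9)**2 = ((-1*4 + 2*1*(4 + 4)) + 9)**2 = ((-4 + 2*1*8) + 9)**2 = ((-4 + 16) + 9)**2 = (12 + 9)**2 = 21**2 = 441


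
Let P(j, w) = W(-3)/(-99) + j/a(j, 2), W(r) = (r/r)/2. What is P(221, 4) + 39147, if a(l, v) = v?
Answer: 3886492/99 ≈ 39258.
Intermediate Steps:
W(r) = ½ (W(r) = 1*(½) = ½)
P(j, w) = -1/198 + j/2 (P(j, w) = (½)/(-99) + j/2 = (½)*(-1/99) + j*(½) = -1/198 + j/2)
P(221, 4) + 39147 = (-1/198 + (½)*221) + 39147 = (-1/198 + 221/2) + 39147 = 10939/99 + 39147 = 3886492/99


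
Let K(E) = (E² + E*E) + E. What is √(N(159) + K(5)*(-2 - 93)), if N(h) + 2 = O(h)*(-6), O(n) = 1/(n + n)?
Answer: 2*I*√3670674/53 ≈ 72.298*I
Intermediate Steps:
K(E) = E + 2*E² (K(E) = (E² + E²) + E = 2*E² + E = E + 2*E²)
O(n) = 1/(2*n)
N(h) = -2 - 3/h (N(h) = -2 + (1/(2*h))*(-6) = -2 - 3/h)
√(N(159) + K(5)*(-2 - 93)) = √((-2 - 3/159) + (5*(1 + 2*5))*(-2 - 93)) = √((-2 - 3*1/159) + (5*(1 + 10))*(-95)) = √((-2 - 1/53) + (5*11)*(-95)) = √(-107/53 + 55*(-95)) = √(-107/53 - 5225) = √(-277032/53) = 2*I*√3670674/53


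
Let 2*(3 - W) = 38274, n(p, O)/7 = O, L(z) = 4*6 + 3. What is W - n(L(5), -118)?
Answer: -18308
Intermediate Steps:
L(z) = 27 (L(z) = 24 + 3 = 27)
n(p, O) = 7*O
W = -19134 (W = 3 - ½*38274 = 3 - 19137 = -19134)
W - n(L(5), -118) = -19134 - 7*(-118) = -19134 - 1*(-826) = -19134 + 826 = -18308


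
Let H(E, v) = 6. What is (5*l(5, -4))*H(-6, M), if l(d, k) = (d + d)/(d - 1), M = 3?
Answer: 75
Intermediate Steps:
l(d, k) = 2*d/(-1 + d) (l(d, k) = (2*d)/(-1 + d) = 2*d/(-1 + d))
(5*l(5, -4))*H(-6, M) = (5*(2*5/(-1 + 5)))*6 = (5*(2*5/4))*6 = (5*(2*5*(¼)))*6 = (5*(5/2))*6 = (25/2)*6 = 75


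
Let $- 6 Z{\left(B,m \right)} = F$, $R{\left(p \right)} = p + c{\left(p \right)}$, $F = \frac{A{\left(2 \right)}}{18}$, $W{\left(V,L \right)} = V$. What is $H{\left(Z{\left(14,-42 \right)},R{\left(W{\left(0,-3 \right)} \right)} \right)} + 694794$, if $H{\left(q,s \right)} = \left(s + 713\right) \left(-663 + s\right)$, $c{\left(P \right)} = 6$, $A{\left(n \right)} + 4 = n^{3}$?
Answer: $222411$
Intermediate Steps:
$A{\left(n \right)} = -4 + n^{3}$
$F = \frac{2}{9}$ ($F = \frac{-4 + 2^{3}}{18} = \left(-4 + 8\right) \frac{1}{18} = 4 \cdot \frac{1}{18} = \frac{2}{9} \approx 0.22222$)
$R{\left(p \right)} = 6 + p$ ($R{\left(p \right)} = p + 6 = 6 + p$)
$Z{\left(B,m \right)} = - \frac{1}{27}$ ($Z{\left(B,m \right)} = \left(- \frac{1}{6}\right) \frac{2}{9} = - \frac{1}{27}$)
$H{\left(q,s \right)} = \left(-663 + s\right) \left(713 + s\right)$ ($H{\left(q,s \right)} = \left(713 + s\right) \left(-663 + s\right) = \left(-663 + s\right) \left(713 + s\right)$)
$H{\left(Z{\left(14,-42 \right)},R{\left(W{\left(0,-3 \right)} \right)} \right)} + 694794 = \left(-472719 + \left(6 + 0\right)^{2} + 50 \left(6 + 0\right)\right) + 694794 = \left(-472719 + 6^{2} + 50 \cdot 6\right) + 694794 = \left(-472719 + 36 + 300\right) + 694794 = -472383 + 694794 = 222411$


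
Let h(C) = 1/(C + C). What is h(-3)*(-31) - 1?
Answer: 25/6 ≈ 4.1667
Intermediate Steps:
h(C) = 1/(2*C)
h(-3)*(-31) - 1 = ((1/2)/(-3))*(-31) - 1 = ((1/2)*(-1/3))*(-31) - 1 = -1/6*(-31) - 1 = 31/6 - 1 = 25/6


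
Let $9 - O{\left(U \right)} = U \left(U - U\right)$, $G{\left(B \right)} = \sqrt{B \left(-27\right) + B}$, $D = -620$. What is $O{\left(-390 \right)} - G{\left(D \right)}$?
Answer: $9 - 2 \sqrt{4030} \approx -117.96$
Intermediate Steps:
$G{\left(B \right)} = \sqrt{26} \sqrt{- B}$ ($G{\left(B \right)} = \sqrt{- 27 B + B} = \sqrt{- 26 B} = \sqrt{26} \sqrt{- B}$)
$O{\left(U \right)} = 9$ ($O{\left(U \right)} = 9 - U \left(U - U\right) = 9 - U 0 = 9 - 0 = 9 + 0 = 9$)
$O{\left(-390 \right)} - G{\left(D \right)} = 9 - \sqrt{26} \sqrt{\left(-1\right) \left(-620\right)} = 9 - \sqrt{26} \sqrt{620} = 9 - \sqrt{26} \cdot 2 \sqrt{155} = 9 - 2 \sqrt{4030}$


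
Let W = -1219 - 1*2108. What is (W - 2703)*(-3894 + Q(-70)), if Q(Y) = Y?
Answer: 23902920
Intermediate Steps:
W = -3327 (W = -1219 - 2108 = -3327)
(W - 2703)*(-3894 + Q(-70)) = (-3327 - 2703)*(-3894 - 70) = -6030*(-3964) = 23902920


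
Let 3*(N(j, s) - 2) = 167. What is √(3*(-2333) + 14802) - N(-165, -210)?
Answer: -173/3 + 51*√3 ≈ 30.668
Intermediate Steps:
N(j, s) = 173/3 (N(j, s) = 2 + (⅓)*167 = 2 + 167/3 = 173/3)
√(3*(-2333) + 14802) - N(-165, -210) = √(3*(-2333) + 14802) - 1*173/3 = √(-6999 + 14802) - 173/3 = √7803 - 173/3 = 51*√3 - 173/3 = -173/3 + 51*√3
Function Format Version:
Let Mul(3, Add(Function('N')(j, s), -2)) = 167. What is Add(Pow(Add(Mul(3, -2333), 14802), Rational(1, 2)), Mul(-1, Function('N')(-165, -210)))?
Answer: Add(Rational(-173, 3), Mul(51, Pow(3, Rational(1, 2)))) ≈ 30.668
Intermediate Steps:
Function('N')(j, s) = Rational(173, 3) (Function('N')(j, s) = Add(2, Mul(Rational(1, 3), 167)) = Add(2, Rational(167, 3)) = Rational(173, 3))
Add(Pow(Add(Mul(3, -2333), 14802), Rational(1, 2)), Mul(-1, Function('N')(-165, -210))) = Add(Pow(Add(Mul(3, -2333), 14802), Rational(1, 2)), Mul(-1, Rational(173, 3))) = Add(Pow(Add(-6999, 14802), Rational(1, 2)), Rational(-173, 3)) = Add(Pow(7803, Rational(1, 2)), Rational(-173, 3)) = Add(Mul(51, Pow(3, Rational(1, 2))), Rational(-173, 3)) = Add(Rational(-173, 3), Mul(51, Pow(3, Rational(1, 2))))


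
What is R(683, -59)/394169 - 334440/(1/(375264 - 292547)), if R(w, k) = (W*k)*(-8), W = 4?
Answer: -10904241345736232/394169 ≈ -2.7664e+10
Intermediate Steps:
R(w, k) = -32*k (R(w, k) = (4*k)*(-8) = -32*k)
R(683, -59)/394169 - 334440/(1/(375264 - 292547)) = -32*(-59)/394169 - 334440/(1/(375264 - 292547)) = 1888*(1/394169) - 334440/(1/82717) = 1888/394169 - 334440/1/82717 = 1888/394169 - 334440*82717 = 1888/394169 - 27663873480 = -10904241345736232/394169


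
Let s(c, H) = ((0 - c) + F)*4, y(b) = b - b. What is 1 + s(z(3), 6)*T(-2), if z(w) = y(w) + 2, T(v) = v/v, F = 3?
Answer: 5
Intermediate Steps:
y(b) = 0
T(v) = 1
z(w) = 2 (z(w) = 0 + 2 = 2)
s(c, H) = 12 - 4*c (s(c, H) = ((0 - c) + 3)*4 = (-c + 3)*4 = (3 - c)*4 = 12 - 4*c)
1 + s(z(3), 6)*T(-2) = 1 + (12 - 4*2)*1 = 1 + (12 - 8)*1 = 1 + 4*1 = 1 + 4 = 5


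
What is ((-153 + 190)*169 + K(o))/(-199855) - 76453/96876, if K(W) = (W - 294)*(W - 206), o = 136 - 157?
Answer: -1754799871/1489319460 ≈ -1.1783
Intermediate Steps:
o = -21
K(W) = (-294 + W)*(-206 + W)
((-153 + 190)*169 + K(o))/(-199855) - 76453/96876 = ((-153 + 190)*169 + (60564 + (-21)² - 500*(-21)))/(-199855) - 76453/96876 = (37*169 + (60564 + 441 + 10500))*(-1/199855) - 76453*1/96876 = (6253 + 71505)*(-1/199855) - 5881/7452 = 77758*(-1/199855) - 5881/7452 = -77758/199855 - 5881/7452 = -1754799871/1489319460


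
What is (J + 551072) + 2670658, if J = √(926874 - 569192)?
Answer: 3221730 + √357682 ≈ 3.2223e+6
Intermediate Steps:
J = √357682 ≈ 598.07
(J + 551072) + 2670658 = (√357682 + 551072) + 2670658 = (551072 + √357682) + 2670658 = 3221730 + √357682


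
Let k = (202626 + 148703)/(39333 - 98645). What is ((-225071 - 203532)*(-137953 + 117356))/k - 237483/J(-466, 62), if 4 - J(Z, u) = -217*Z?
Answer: -84442809418729687/56659786 ≈ -1.4903e+9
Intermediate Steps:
k = -31939/5392 (k = 351329/(-59312) = 351329*(-1/59312) = -31939/5392 ≈ -5.9234)
J(Z, u) = 4 + 217*Z (J(Z, u) = 4 - (-217)*Z = 4 + 217*Z)
((-225071 - 203532)*(-137953 + 117356))/k - 237483/J(-466, 62) = ((-225071 - 203532)*(-137953 + 117356))/(-31939/5392) - 237483/(4 + 217*(-466)) = -428603*(-20597)*(-5392/31939) - 237483/(4 - 101122) = 8827935991*(-5392/31939) - 237483/(-101118) = -47600230863472/31939 - 237483*(-1/101118) = -47600230863472/31939 + 79161/33706 = -84442809418729687/56659786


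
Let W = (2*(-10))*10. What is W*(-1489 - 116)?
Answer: 321000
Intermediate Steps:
W = -200 (W = -20*10 = -200)
W*(-1489 - 116) = -200*(-1489 - 116) = -200*(-1605) = 321000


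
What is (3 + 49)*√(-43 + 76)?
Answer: 52*√33 ≈ 298.72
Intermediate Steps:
(3 + 49)*√(-43 + 76) = 52*√33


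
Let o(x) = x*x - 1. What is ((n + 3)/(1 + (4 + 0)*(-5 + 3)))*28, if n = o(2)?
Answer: -24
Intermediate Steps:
o(x) = -1 + x² (o(x) = x² - 1 = -1 + x²)
n = 3 (n = -1 + 2² = -1 + 4 = 3)
((n + 3)/(1 + (4 + 0)*(-5 + 3)))*28 = ((3 + 3)/(1 + (4 + 0)*(-5 + 3)))*28 = (6/(1 + 4*(-2)))*28 = (6/(1 - 8))*28 = (6/(-7))*28 = (6*(-⅐))*28 = -6/7*28 = -24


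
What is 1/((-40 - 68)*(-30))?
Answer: 1/3240 ≈ 0.00030864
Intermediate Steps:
1/((-40 - 68)*(-30)) = 1/(-108*(-30)) = 1/3240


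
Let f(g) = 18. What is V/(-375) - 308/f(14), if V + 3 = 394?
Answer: -20423/1125 ≈ -18.154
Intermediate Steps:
V = 391 (V = -3 + 394 = 391)
V/(-375) - 308/f(14) = 391/(-375) - 308/18 = 391*(-1/375) - 308*1/18 = -391/375 - 154/9 = -20423/1125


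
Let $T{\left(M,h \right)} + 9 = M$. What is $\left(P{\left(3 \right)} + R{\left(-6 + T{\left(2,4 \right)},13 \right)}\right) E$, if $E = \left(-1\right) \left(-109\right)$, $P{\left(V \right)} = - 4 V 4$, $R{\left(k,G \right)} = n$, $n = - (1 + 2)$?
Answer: $-5559$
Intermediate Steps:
$T{\left(M,h \right)} = -9 + M$
$n = -3$ ($n = \left(-1\right) 3 = -3$)
$R{\left(k,G \right)} = -3$
$P{\left(V \right)} = - 16 V$
$E = 109$
$\left(P{\left(3 \right)} + R{\left(-6 + T{\left(2,4 \right)},13 \right)}\right) E = \left(\left(-16\right) 3 - 3\right) 109 = \left(-48 - 3\right) 109 = \left(-51\right) 109 = -5559$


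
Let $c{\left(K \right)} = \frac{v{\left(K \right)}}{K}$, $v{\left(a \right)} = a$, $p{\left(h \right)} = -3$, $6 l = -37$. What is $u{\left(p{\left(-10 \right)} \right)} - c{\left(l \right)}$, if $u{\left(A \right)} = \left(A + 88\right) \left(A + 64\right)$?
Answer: $5184$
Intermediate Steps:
$l = - \frac{37}{6}$ ($l = \frac{1}{6} \left(-37\right) = - \frac{37}{6} \approx -6.1667$)
$c{\left(K \right)} = 1$ ($c{\left(K \right)} = \frac{K}{K} = 1$)
$u{\left(A \right)} = \left(64 + A\right) \left(88 + A\right)$ ($u{\left(A \right)} = \left(88 + A\right) \left(64 + A\right) = \left(64 + A\right) \left(88 + A\right)$)
$u{\left(p{\left(-10 \right)} \right)} - c{\left(l \right)} = \left(5632 + \left(-3\right)^{2} + 152 \left(-3\right)\right) - 1 = \left(5632 + 9 - 456\right) - 1 = 5185 - 1 = 5184$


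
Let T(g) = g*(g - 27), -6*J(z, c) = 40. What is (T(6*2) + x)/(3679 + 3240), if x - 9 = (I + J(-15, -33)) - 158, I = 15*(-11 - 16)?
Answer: -202/1887 ≈ -0.10705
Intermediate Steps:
J(z, c) = -20/3 (J(z, c) = -⅙*40 = -20/3)
I = -405 (I = 15*(-27) = -405)
T(g) = g*(-27 + g)
x = -1682/3 (x = 9 + ((-405 - 20/3) - 158) = 9 + (-1235/3 - 158) = 9 - 1709/3 = -1682/3 ≈ -560.67)
(T(6*2) + x)/(3679 + 3240) = ((6*2)*(-27 + 6*2) - 1682/3)/(3679 + 3240) = (12*(-27 + 12) - 1682/3)/6919 = (12*(-15) - 1682/3)*(1/6919) = (-180 - 1682/3)*(1/6919) = -2222/3*1/6919 = -202/1887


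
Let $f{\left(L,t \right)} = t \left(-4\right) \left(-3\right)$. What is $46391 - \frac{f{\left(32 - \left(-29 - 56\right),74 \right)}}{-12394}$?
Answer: $\frac{287485471}{6197} \approx 46391.0$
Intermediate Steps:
$f{\left(L,t \right)} = 12 t$ ($f{\left(L,t \right)} = - 4 t \left(-3\right) = 12 t$)
$46391 - \frac{f{\left(32 - \left(-29 - 56\right),74 \right)}}{-12394} = 46391 - \frac{12 \cdot 74}{-12394} = 46391 - 888 \left(- \frac{1}{12394}\right) = 46391 - - \frac{444}{6197} = 46391 + \frac{444}{6197} = \frac{287485471}{6197}$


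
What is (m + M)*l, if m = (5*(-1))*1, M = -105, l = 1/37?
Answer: -110/37 ≈ -2.9730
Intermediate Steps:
l = 1/37 ≈ 0.027027
m = -5 (m = -5*1 = -5)
(m + M)*l = (-5 - 105)*(1/37) = -110*1/37 = -110/37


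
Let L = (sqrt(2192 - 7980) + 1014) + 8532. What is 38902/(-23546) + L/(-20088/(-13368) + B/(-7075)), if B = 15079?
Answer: -221466205750889/14582202622 - 3940775*I*sqrt(1447)/1238614 ≈ -15187.0 - 121.03*I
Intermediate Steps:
L = 9546 + 2*I*sqrt(1447) (L = (sqrt(-5788) + 1014) + 8532 = (2*I*sqrt(1447) + 1014) + 8532 = (1014 + 2*I*sqrt(1447)) + 8532 = 9546 + 2*I*sqrt(1447) ≈ 9546.0 + 76.079*I)
38902/(-23546) + L/(-20088/(-13368) + B/(-7075)) = 38902/(-23546) + (9546 + 2*I*sqrt(1447))/(-20088/(-13368) + 15079/(-7075)) = 38902*(-1/23546) + (9546 + 2*I*sqrt(1447))/(-20088*(-1/13368) + 15079*(-1/7075)) = -19451/11773 + (9546 + 2*I*sqrt(1447))/(837/557 - 15079/7075) = -19451/11773 + (9546 + 2*I*sqrt(1447))/(-2477228/3940775) = -19451/11773 + (9546 + 2*I*sqrt(1447))*(-3940775/2477228) = -19451/11773 + (-18809319075/1238614 - 3940775*I*sqrt(1447)/1238614) = -221466205750889/14582202622 - 3940775*I*sqrt(1447)/1238614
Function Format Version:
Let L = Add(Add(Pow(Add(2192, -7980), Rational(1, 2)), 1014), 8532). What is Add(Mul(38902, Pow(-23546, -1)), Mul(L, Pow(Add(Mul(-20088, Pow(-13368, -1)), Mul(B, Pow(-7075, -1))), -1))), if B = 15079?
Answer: Add(Rational(-221466205750889, 14582202622), Mul(Rational(-3940775, 1238614), I, Pow(1447, Rational(1, 2)))) ≈ Add(-15187., Mul(-121.03, I))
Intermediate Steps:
L = Add(9546, Mul(2, I, Pow(1447, Rational(1, 2)))) (L = Add(Add(Pow(-5788, Rational(1, 2)), 1014), 8532) = Add(Add(Mul(2, I, Pow(1447, Rational(1, 2))), 1014), 8532) = Add(Add(1014, Mul(2, I, Pow(1447, Rational(1, 2)))), 8532) = Add(9546, Mul(2, I, Pow(1447, Rational(1, 2)))) ≈ Add(9546.0, Mul(76.079, I)))
Add(Mul(38902, Pow(-23546, -1)), Mul(L, Pow(Add(Mul(-20088, Pow(-13368, -1)), Mul(B, Pow(-7075, -1))), -1))) = Add(Mul(38902, Pow(-23546, -1)), Mul(Add(9546, Mul(2, I, Pow(1447, Rational(1, 2)))), Pow(Add(Mul(-20088, Pow(-13368, -1)), Mul(15079, Pow(-7075, -1))), -1))) = Add(Mul(38902, Rational(-1, 23546)), Mul(Add(9546, Mul(2, I, Pow(1447, Rational(1, 2)))), Pow(Add(Mul(-20088, Rational(-1, 13368)), Mul(15079, Rational(-1, 7075))), -1))) = Add(Rational(-19451, 11773), Mul(Add(9546, Mul(2, I, Pow(1447, Rational(1, 2)))), Pow(Add(Rational(837, 557), Rational(-15079, 7075)), -1))) = Add(Rational(-19451, 11773), Mul(Add(9546, Mul(2, I, Pow(1447, Rational(1, 2)))), Pow(Rational(-2477228, 3940775), -1))) = Add(Rational(-19451, 11773), Mul(Add(9546, Mul(2, I, Pow(1447, Rational(1, 2)))), Rational(-3940775, 2477228))) = Add(Rational(-19451, 11773), Add(Rational(-18809319075, 1238614), Mul(Rational(-3940775, 1238614), I, Pow(1447, Rational(1, 2))))) = Add(Rational(-221466205750889, 14582202622), Mul(Rational(-3940775, 1238614), I, Pow(1447, Rational(1, 2))))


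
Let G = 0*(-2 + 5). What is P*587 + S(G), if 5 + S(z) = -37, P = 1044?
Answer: 612786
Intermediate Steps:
G = 0 (G = 0*3 = 0)
S(z) = -42 (S(z) = -5 - 37 = -42)
P*587 + S(G) = 1044*587 - 42 = 612828 - 42 = 612786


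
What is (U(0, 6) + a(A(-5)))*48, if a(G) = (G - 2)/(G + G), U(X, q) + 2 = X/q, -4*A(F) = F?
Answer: -552/5 ≈ -110.40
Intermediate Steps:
A(F) = -F/4
U(X, q) = -2 + X/q
a(G) = (-2 + G)/(2*G) (a(G) = (-2 + G)/((2*G)) = (-2 + G)*(1/(2*G)) = (-2 + G)/(2*G))
(U(0, 6) + a(A(-5)))*48 = ((-2 + 0/6) + (-2 - ¼*(-5))/(2*((-¼*(-5)))))*48 = ((-2 + 0*(⅙)) + (-2 + 5/4)/(2*(5/4)))*48 = ((-2 + 0) + (½)*(⅘)*(-¾))*48 = (-2 - 3/10)*48 = -23/10*48 = -552/5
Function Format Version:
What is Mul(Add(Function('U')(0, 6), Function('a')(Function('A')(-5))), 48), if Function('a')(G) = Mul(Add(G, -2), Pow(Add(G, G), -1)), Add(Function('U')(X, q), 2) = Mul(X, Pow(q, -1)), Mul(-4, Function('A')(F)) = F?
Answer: Rational(-552, 5) ≈ -110.40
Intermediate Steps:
Function('A')(F) = Mul(Rational(-1, 4), F)
Function('U')(X, q) = Add(-2, Mul(X, Pow(q, -1)))
Function('a')(G) = Mul(Rational(1, 2), Pow(G, -1), Add(-2, G)) (Function('a')(G) = Mul(Add(-2, G), Pow(Mul(2, G), -1)) = Mul(Add(-2, G), Mul(Rational(1, 2), Pow(G, -1))) = Mul(Rational(1, 2), Pow(G, -1), Add(-2, G)))
Mul(Add(Function('U')(0, 6), Function('a')(Function('A')(-5))), 48) = Mul(Add(Add(-2, Mul(0, Pow(6, -1))), Mul(Rational(1, 2), Pow(Mul(Rational(-1, 4), -5), -1), Add(-2, Mul(Rational(-1, 4), -5)))), 48) = Mul(Add(Add(-2, Mul(0, Rational(1, 6))), Mul(Rational(1, 2), Pow(Rational(5, 4), -1), Add(-2, Rational(5, 4)))), 48) = Mul(Add(Add(-2, 0), Mul(Rational(1, 2), Rational(4, 5), Rational(-3, 4))), 48) = Mul(Add(-2, Rational(-3, 10)), 48) = Mul(Rational(-23, 10), 48) = Rational(-552, 5)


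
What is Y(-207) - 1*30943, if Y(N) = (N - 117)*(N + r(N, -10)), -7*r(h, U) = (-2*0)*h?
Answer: 36125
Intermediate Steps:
r(h, U) = 0 (r(h, U) = -(-2*0)*h/7 = -0*h = -⅐*0 = 0)
Y(N) = N*(-117 + N) (Y(N) = (N - 117)*(N + 0) = (-117 + N)*N = N*(-117 + N))
Y(-207) - 1*30943 = -207*(-117 - 207) - 1*30943 = -207*(-324) - 30943 = 67068 - 30943 = 36125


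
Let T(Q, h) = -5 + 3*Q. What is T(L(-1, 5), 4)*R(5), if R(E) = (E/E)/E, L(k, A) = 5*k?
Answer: -4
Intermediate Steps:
R(E) = 1/E
T(L(-1, 5), 4)*R(5) = (-5 + 3*(5*(-1)))/5 = (-5 + 3*(-5))*(⅕) = (-5 - 15)*(⅕) = -20*⅕ = -4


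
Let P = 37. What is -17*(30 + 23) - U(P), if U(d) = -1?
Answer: -900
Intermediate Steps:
-17*(30 + 23) - U(P) = -17*(30 + 23) - 1*(-1) = -17*53 + 1 = -901 + 1 = -900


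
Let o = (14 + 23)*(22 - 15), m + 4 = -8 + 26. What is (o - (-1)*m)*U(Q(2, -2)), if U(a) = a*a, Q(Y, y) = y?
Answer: 1092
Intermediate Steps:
U(a) = a²
m = 14 (m = -4 + (-8 + 26) = -4 + 18 = 14)
o = 259 (o = 37*7 = 259)
(o - (-1)*m)*U(Q(2, -2)) = (259 - (-1)*14)*(-2)² = (259 - 1*(-14))*4 = (259 + 14)*4 = 273*4 = 1092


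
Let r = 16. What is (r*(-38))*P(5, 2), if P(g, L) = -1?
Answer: 608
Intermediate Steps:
(r*(-38))*P(5, 2) = (16*(-38))*(-1) = -608*(-1) = 608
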